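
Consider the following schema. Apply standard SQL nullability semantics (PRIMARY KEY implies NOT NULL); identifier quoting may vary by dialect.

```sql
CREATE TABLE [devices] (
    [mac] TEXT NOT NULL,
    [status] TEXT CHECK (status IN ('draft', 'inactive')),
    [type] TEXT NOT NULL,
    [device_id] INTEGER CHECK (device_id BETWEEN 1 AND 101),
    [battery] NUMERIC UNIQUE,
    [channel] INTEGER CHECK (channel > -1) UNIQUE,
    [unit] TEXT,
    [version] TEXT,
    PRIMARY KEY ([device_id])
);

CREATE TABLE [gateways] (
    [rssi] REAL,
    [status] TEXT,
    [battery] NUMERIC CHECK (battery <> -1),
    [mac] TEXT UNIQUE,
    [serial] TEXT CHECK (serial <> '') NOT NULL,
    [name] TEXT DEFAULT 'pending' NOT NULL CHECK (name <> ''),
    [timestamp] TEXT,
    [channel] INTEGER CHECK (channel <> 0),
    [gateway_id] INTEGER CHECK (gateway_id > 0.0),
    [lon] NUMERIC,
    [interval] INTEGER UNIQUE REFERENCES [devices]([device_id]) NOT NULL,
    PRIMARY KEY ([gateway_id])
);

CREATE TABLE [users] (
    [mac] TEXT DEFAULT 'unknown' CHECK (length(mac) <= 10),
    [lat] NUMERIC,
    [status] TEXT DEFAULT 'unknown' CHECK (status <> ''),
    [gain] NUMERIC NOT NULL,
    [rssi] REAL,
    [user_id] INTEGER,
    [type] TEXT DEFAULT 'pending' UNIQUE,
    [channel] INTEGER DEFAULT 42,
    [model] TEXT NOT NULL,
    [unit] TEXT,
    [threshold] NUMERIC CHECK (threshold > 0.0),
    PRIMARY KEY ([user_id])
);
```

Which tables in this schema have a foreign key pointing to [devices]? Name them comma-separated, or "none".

- gateways.interval references devices(device_id).

gateways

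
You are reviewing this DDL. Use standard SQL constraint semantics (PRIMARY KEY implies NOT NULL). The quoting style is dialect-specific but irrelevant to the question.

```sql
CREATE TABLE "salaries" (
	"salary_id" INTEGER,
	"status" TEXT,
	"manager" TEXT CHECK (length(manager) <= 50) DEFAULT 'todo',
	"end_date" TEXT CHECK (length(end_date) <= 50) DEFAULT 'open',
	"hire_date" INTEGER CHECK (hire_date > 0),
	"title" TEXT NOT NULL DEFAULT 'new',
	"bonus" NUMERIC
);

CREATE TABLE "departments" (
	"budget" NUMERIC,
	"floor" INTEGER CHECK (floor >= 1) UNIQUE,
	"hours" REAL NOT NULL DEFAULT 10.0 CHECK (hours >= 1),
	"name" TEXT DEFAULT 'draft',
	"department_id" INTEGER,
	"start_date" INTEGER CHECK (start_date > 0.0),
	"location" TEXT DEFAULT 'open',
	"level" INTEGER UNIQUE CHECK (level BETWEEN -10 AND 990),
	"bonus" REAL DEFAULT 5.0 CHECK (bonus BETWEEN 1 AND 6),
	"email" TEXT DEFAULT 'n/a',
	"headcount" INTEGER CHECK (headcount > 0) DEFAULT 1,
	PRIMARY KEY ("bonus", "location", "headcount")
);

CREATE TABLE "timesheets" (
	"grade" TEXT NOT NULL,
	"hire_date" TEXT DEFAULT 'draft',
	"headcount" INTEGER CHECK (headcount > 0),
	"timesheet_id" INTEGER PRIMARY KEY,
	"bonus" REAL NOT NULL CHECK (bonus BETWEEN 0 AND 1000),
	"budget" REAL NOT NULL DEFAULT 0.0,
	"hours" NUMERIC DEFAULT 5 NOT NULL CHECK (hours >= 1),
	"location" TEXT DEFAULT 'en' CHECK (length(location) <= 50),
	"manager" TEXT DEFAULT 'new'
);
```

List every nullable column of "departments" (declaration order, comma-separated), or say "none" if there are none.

- budget: no NOT NULL constraint applies → nullable.
- floor: CHECK does not forbid NULL (a CHECK constraint passes when its expression is NULL) → nullable.
- hours: declared NOT NULL → not nullable.
- name: DEFAULT only fills an omitted column; an explicit NULL is still allowed → nullable.
- department_id: no NOT NULL constraint applies → nullable.
- start_date: CHECK does not forbid NULL (a CHECK constraint passes when its expression is NULL) → nullable.
- location: part of the PRIMARY KEY, which implies NOT NULL → not nullable.
- level: CHECK does not forbid NULL (a CHECK constraint passes when its expression is NULL) → nullable.
- bonus: part of the PRIMARY KEY, which implies NOT NULL → not nullable.
- email: DEFAULT only fills an omitted column; an explicit NULL is still allowed → nullable.
- headcount: part of the PRIMARY KEY, which implies NOT NULL → not nullable.

budget, floor, name, department_id, start_date, level, email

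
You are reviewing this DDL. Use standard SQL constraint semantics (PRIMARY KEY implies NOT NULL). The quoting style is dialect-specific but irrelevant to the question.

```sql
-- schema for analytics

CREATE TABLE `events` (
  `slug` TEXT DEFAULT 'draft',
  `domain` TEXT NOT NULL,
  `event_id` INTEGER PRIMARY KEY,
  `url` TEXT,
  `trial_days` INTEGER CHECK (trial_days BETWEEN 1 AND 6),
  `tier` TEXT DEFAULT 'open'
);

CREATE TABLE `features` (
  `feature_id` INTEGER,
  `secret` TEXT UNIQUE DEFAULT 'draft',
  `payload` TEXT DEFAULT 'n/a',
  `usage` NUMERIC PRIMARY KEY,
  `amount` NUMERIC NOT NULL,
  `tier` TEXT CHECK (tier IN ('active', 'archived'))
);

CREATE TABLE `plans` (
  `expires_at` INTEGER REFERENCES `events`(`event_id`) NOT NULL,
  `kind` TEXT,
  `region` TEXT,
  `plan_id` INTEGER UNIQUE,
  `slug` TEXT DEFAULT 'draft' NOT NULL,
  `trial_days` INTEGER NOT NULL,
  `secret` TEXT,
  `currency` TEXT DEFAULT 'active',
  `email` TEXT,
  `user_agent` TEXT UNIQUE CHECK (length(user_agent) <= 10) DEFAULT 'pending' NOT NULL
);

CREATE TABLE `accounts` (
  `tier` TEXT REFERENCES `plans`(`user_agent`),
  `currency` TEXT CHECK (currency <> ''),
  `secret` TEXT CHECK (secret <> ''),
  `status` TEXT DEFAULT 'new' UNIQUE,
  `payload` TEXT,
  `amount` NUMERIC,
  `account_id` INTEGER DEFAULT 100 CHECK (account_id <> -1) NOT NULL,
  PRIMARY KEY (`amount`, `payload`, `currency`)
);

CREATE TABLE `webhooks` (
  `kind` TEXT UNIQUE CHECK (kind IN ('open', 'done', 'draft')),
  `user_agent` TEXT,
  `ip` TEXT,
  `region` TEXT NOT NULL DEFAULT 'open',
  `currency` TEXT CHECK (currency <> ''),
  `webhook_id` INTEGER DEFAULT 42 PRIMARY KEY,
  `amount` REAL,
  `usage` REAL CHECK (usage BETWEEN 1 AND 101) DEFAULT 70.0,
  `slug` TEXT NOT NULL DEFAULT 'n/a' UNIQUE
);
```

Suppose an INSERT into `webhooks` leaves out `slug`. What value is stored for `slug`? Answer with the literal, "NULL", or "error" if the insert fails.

'n/a'

slug has an explicit DEFAULT 'n/a'.
When the column is omitted from an INSERT, that default is used.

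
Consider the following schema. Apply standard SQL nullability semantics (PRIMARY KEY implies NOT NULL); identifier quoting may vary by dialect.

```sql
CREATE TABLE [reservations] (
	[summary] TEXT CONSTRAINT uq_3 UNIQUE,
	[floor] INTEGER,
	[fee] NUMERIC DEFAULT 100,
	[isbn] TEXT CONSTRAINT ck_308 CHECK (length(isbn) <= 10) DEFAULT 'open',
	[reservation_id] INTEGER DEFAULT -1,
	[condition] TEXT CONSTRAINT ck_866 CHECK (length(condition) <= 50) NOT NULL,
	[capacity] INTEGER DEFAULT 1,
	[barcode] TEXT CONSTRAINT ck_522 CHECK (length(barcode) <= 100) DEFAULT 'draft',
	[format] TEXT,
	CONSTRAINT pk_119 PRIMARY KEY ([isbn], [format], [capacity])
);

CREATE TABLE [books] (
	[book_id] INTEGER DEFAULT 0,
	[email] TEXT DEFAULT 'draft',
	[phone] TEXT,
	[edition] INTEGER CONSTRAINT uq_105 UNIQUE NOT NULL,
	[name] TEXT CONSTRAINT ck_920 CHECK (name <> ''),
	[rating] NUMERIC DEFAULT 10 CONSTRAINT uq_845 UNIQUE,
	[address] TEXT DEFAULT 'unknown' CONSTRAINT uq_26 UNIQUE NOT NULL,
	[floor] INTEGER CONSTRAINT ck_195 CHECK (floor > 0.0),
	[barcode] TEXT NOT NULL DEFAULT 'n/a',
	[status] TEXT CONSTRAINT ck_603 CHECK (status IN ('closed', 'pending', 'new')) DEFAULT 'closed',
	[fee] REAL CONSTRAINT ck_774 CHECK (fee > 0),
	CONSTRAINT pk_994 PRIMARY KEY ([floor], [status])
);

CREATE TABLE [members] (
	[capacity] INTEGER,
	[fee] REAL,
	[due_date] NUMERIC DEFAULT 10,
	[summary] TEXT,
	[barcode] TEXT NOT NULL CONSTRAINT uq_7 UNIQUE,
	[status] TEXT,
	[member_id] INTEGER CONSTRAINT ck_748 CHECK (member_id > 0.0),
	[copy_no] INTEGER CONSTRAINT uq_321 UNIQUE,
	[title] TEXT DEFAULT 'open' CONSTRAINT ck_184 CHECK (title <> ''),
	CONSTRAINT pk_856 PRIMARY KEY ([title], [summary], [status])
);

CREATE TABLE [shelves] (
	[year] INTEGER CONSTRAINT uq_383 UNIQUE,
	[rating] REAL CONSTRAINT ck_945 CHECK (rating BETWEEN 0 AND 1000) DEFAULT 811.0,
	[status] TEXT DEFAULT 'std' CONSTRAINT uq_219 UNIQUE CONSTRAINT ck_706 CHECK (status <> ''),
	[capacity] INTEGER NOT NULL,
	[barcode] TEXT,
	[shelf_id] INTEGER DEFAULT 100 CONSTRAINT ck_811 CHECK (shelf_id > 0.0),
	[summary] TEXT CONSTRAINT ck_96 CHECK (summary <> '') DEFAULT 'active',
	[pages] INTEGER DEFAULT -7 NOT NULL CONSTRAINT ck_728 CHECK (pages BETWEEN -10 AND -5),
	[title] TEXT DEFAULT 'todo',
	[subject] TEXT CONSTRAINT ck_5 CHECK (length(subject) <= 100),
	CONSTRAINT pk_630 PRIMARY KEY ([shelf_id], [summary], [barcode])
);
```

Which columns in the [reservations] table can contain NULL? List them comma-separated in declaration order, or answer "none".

- summary: UNIQUE does not imply NOT NULL → nullable.
- floor: no NOT NULL constraint applies → nullable.
- fee: DEFAULT only fills an omitted column; an explicit NULL is still allowed → nullable.
- isbn: part of the PRIMARY KEY, which implies NOT NULL → not nullable.
- reservation_id: DEFAULT only fills an omitted column; an explicit NULL is still allowed → nullable.
- condition: declared NOT NULL → not nullable.
- capacity: part of the PRIMARY KEY, which implies NOT NULL → not nullable.
- barcode: CHECK does not forbid NULL (a CHECK constraint passes when its expression is NULL) → nullable.
- format: part of the PRIMARY KEY, which implies NOT NULL → not nullable.

summary, floor, fee, reservation_id, barcode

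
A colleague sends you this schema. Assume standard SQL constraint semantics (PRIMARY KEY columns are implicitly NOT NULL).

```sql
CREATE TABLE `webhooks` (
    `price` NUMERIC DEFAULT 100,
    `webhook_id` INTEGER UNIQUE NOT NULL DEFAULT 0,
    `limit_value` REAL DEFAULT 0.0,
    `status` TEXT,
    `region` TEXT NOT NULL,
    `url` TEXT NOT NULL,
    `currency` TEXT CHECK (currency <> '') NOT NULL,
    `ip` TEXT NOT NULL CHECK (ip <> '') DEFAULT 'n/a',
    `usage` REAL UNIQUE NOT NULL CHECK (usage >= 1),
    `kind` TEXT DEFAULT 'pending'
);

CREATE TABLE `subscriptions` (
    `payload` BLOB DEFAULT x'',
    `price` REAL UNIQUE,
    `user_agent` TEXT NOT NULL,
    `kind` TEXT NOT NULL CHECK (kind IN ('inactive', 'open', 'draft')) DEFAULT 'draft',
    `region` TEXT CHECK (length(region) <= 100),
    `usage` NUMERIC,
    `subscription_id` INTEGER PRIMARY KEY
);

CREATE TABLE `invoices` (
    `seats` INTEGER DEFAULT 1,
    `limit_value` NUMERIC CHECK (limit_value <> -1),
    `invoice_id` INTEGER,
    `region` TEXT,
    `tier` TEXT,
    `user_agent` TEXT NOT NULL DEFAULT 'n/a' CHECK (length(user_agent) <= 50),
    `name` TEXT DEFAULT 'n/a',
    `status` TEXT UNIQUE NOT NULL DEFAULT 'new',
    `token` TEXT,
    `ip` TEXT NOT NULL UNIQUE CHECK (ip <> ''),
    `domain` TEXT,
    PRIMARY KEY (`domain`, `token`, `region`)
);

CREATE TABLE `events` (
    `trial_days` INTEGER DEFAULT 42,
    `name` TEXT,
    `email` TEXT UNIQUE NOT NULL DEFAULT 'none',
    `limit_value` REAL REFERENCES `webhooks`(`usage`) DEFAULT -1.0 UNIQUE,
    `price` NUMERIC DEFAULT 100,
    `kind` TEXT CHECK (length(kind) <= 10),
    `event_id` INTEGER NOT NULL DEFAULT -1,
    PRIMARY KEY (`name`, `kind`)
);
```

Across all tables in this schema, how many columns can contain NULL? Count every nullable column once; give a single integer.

webhooks: 4 nullable (price, limit_value, status, kind — PK none and explicit NOT NULL columns excluded).
subscriptions: 4 nullable (payload, price, region, usage — PK (subscription_id) and explicit NOT NULL columns excluded).
invoices: 5 nullable (seats, limit_value, invoice_id, tier, name — PK (domain, token, region) and explicit NOT NULL columns excluded).
events: 3 nullable (trial_days, limit_value, price — PK (name, kind) and explicit NOT NULL columns excluded).
Total: 4 + 4 + 5 + 3 = 16.

16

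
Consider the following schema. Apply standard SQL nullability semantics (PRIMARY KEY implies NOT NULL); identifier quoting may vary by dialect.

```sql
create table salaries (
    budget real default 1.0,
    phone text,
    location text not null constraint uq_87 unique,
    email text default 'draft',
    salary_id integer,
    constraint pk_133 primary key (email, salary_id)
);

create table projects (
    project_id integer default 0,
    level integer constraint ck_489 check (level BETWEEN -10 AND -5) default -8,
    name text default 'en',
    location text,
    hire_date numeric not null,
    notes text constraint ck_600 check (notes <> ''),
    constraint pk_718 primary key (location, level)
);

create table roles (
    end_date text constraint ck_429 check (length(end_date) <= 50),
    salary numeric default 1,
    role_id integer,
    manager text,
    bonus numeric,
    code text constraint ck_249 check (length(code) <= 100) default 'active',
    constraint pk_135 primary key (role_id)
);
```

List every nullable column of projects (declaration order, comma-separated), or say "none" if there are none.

project_id, name, notes

- project_id: DEFAULT only fills an omitted column; an explicit NULL is still allowed → nullable.
- level: part of the PRIMARY KEY, which implies NOT NULL → not nullable.
- name: DEFAULT only fills an omitted column; an explicit NULL is still allowed → nullable.
- location: part of the PRIMARY KEY, which implies NOT NULL → not nullable.
- hire_date: declared NOT NULL → not nullable.
- notes: CHECK does not forbid NULL (a CHECK constraint passes when its expression is NULL) → nullable.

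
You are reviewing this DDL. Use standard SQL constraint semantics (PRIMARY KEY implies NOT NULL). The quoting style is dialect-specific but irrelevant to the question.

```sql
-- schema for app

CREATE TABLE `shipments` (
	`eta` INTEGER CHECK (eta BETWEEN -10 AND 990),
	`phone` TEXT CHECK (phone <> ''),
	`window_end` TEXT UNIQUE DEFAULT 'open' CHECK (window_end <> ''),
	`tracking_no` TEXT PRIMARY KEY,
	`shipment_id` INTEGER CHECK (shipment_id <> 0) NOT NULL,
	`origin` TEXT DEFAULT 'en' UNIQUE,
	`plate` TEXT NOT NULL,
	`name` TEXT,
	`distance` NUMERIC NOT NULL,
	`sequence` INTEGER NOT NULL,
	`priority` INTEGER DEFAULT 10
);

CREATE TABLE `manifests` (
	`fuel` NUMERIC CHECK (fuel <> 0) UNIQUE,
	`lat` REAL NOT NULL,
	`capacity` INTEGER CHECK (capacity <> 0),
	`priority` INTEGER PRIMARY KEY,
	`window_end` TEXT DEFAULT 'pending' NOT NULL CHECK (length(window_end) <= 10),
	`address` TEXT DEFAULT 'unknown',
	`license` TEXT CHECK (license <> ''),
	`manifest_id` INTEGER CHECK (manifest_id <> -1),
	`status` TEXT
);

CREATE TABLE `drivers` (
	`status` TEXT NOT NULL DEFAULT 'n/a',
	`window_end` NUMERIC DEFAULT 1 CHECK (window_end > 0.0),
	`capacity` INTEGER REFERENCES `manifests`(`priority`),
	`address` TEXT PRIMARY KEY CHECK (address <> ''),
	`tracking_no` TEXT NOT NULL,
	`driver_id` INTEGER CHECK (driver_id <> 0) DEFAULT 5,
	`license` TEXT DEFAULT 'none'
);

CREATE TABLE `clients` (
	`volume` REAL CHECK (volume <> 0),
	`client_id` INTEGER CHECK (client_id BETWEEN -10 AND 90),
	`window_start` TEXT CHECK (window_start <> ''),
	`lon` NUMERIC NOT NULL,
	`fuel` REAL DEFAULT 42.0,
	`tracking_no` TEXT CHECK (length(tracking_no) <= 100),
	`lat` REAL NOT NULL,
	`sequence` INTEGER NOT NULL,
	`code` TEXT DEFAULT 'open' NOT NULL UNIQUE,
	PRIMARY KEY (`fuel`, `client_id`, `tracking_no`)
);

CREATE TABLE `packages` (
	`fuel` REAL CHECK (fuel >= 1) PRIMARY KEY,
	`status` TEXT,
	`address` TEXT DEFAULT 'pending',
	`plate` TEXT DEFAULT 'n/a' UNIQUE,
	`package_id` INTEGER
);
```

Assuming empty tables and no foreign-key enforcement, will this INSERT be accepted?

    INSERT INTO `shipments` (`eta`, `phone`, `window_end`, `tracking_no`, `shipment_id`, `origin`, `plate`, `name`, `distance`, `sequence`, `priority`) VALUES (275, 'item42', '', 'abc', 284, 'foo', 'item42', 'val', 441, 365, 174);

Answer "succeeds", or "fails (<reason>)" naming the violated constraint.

The value '' for window_end violates CHECK (window_end <> '').

fails (CHECK on window_end)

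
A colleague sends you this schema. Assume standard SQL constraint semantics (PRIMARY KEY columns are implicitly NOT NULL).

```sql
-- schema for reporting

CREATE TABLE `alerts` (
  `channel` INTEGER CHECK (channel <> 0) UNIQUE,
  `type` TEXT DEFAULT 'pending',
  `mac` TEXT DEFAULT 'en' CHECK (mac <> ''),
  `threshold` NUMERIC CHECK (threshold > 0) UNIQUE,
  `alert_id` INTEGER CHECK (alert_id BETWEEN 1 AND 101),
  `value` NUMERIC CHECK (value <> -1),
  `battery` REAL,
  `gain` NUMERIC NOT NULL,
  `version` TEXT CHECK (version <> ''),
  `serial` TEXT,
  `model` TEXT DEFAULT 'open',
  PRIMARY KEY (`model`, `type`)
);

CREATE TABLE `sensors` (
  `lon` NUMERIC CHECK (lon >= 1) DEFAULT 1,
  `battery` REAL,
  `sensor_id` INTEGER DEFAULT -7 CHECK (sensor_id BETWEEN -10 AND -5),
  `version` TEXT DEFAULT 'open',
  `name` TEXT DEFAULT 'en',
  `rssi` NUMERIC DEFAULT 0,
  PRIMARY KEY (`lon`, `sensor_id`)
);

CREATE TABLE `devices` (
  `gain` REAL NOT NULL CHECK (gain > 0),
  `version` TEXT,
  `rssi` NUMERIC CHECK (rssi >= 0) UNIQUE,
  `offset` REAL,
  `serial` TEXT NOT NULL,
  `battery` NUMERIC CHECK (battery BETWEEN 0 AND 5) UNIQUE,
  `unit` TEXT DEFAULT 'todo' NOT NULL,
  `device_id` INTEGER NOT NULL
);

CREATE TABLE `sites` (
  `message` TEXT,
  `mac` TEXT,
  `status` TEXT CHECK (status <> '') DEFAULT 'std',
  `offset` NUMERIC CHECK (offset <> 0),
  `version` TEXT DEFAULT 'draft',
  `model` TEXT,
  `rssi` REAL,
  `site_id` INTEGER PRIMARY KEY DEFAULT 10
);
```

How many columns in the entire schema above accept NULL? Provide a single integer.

23

alerts: 8 nullable (channel, mac, threshold, alert_id, value, battery, version, serial — PK (model, type) and explicit NOT NULL columns excluded).
sensors: 4 nullable (battery, version, name, rssi — PK (lon, sensor_id) and explicit NOT NULL columns excluded).
devices: 4 nullable (version, rssi, offset, battery — PK none and explicit NOT NULL columns excluded).
sites: 7 nullable (message, mac, status, offset, version, model, rssi — PK (site_id) and explicit NOT NULL columns excluded).
Total: 8 + 4 + 4 + 7 = 23.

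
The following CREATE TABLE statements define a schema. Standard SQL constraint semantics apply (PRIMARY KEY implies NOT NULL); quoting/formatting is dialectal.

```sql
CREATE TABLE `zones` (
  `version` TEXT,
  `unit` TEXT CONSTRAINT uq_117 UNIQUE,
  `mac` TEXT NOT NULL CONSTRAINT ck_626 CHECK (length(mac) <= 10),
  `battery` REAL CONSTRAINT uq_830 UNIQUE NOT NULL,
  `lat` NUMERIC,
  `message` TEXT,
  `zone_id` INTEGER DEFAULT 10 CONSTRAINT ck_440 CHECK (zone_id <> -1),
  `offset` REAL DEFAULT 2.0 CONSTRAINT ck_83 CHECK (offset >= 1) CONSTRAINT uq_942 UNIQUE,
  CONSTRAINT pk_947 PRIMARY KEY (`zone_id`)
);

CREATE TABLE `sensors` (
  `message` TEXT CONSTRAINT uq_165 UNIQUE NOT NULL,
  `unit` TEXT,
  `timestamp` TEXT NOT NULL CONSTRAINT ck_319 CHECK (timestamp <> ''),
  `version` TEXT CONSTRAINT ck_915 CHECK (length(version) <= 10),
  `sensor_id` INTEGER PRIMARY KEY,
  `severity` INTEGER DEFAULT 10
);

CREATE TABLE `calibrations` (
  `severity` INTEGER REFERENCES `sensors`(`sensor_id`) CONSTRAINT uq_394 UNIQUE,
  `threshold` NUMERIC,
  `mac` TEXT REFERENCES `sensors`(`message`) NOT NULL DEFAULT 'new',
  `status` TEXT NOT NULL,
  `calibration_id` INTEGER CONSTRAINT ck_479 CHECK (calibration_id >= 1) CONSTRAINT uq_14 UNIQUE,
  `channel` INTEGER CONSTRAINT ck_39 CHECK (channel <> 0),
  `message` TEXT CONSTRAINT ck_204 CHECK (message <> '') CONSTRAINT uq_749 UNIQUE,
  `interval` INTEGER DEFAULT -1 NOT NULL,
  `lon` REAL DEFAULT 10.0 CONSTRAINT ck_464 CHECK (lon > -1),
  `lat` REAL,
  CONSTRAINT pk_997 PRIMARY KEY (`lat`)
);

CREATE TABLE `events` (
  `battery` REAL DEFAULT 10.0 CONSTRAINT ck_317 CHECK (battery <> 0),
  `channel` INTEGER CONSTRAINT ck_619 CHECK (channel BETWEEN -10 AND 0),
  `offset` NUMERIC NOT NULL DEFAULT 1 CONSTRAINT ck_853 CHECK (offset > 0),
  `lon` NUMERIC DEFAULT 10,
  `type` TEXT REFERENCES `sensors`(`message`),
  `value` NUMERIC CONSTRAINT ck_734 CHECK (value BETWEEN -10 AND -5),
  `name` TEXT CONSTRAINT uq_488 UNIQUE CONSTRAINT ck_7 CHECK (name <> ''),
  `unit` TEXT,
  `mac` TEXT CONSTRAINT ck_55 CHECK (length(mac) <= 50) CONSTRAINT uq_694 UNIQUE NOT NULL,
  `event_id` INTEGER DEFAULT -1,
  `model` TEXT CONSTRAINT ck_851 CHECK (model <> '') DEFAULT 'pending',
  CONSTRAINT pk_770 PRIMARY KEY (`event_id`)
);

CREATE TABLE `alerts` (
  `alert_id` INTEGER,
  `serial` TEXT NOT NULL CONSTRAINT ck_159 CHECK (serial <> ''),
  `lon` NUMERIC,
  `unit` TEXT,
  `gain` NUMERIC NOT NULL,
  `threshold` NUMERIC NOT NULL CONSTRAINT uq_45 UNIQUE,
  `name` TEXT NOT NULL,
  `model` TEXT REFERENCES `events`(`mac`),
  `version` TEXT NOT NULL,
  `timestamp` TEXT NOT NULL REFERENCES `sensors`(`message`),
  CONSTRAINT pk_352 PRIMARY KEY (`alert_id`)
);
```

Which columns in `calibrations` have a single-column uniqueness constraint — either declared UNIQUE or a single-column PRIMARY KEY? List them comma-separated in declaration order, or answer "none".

severity, calibration_id, message, lat

- severity: declared UNIQUE → unique.
- threshold: no UNIQUE or single-column PK constraint.
- mac: no UNIQUE or single-column PK constraint.
- status: no UNIQUE or single-column PK constraint.
- calibration_id: declared UNIQUE → unique.
- channel: no UNIQUE or single-column PK constraint.
- message: declared UNIQUE → unique.
- interval: no UNIQUE or single-column PK constraint.
- lon: no UNIQUE or single-column PK constraint.
- lat: single-column PRIMARY KEY → unique.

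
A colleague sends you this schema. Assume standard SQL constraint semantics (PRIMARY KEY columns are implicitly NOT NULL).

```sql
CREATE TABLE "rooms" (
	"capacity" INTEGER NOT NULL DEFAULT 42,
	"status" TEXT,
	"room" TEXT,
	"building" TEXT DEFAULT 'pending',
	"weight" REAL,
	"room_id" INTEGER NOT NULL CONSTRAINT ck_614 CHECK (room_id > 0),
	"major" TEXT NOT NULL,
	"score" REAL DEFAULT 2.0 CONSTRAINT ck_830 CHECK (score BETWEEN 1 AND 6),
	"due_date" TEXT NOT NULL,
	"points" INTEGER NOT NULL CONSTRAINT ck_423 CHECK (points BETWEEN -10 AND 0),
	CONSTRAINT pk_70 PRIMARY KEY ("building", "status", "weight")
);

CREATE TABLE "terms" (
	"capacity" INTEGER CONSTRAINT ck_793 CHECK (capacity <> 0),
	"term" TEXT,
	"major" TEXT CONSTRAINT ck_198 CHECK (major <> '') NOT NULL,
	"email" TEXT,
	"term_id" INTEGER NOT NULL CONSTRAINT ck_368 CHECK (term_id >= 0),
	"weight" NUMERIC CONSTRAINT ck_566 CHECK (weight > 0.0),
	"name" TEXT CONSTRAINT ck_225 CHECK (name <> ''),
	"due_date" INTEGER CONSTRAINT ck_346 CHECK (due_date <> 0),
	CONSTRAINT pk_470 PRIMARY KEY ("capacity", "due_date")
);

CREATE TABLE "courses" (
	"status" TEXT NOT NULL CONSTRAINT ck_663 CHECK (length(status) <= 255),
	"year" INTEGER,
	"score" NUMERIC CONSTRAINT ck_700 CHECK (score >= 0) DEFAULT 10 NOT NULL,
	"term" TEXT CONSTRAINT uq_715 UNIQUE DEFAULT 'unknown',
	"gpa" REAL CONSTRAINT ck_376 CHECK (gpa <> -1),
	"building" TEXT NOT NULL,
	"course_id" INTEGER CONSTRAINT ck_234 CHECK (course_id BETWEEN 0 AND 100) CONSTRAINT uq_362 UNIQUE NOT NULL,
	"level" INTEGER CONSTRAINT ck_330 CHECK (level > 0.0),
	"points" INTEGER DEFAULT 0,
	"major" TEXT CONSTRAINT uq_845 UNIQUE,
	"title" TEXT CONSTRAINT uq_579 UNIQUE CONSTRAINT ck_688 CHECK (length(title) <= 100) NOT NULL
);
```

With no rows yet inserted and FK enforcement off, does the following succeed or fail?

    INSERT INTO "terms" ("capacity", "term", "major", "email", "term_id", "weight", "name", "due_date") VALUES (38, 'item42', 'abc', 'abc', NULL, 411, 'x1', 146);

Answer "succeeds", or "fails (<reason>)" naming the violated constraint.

term_id is explicitly set to NULL, but term_id is declared NOT NULL.

fails (NOT NULL on term_id)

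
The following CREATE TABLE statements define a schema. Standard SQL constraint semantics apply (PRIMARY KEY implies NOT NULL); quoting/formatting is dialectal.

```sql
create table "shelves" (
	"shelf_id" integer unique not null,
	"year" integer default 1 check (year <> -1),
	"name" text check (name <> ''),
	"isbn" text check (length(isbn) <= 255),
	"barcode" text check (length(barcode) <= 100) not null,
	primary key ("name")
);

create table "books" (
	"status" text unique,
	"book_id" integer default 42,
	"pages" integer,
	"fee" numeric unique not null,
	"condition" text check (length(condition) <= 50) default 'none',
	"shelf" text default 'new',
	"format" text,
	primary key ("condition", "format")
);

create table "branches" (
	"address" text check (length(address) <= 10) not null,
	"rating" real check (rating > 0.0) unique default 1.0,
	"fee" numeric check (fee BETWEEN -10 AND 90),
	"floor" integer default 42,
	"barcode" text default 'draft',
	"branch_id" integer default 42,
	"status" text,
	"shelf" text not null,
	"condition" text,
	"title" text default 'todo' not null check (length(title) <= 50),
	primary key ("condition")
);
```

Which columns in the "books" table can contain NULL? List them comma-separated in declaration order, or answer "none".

- status: UNIQUE does not imply NOT NULL → nullable.
- book_id: DEFAULT only fills an omitted column; an explicit NULL is still allowed → nullable.
- pages: no NOT NULL constraint applies → nullable.
- fee: declared NOT NULL → not nullable.
- condition: part of the PRIMARY KEY, which implies NOT NULL → not nullable.
- shelf: DEFAULT only fills an omitted column; an explicit NULL is still allowed → nullable.
- format: part of the PRIMARY KEY, which implies NOT NULL → not nullable.

status, book_id, pages, shelf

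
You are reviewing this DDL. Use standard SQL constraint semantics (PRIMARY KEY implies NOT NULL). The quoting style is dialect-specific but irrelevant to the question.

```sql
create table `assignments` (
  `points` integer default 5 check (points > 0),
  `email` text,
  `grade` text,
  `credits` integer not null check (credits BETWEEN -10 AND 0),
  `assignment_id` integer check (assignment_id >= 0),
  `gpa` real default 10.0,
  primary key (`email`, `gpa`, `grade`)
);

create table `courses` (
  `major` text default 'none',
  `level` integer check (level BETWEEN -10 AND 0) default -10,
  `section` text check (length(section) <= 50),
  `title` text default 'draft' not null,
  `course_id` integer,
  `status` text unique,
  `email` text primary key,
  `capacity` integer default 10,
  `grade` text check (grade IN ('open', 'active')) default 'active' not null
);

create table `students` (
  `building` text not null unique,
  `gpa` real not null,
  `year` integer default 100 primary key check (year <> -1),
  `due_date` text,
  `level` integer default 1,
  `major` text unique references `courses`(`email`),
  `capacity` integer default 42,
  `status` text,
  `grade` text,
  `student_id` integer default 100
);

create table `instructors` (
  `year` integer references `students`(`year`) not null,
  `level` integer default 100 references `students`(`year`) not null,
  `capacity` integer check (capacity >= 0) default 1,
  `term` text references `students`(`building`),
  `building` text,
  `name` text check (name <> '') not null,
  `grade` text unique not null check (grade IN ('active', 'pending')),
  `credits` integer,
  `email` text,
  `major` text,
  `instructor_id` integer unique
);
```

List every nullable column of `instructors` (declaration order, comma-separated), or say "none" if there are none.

capacity, term, building, credits, email, major, instructor_id

- year: declared NOT NULL → not nullable.
- level: declared NOT NULL → not nullable.
- capacity: CHECK does not forbid NULL (a CHECK constraint passes when its expression is NULL) → nullable.
- term: a foreign key column may be NULL unless separately constrained → nullable.
- building: no NOT NULL constraint applies → nullable.
- name: declared NOT NULL → not nullable.
- grade: declared NOT NULL → not nullable.
- credits: no NOT NULL constraint applies → nullable.
- email: no NOT NULL constraint applies → nullable.
- major: no NOT NULL constraint applies → nullable.
- instructor_id: UNIQUE does not imply NOT NULL → nullable.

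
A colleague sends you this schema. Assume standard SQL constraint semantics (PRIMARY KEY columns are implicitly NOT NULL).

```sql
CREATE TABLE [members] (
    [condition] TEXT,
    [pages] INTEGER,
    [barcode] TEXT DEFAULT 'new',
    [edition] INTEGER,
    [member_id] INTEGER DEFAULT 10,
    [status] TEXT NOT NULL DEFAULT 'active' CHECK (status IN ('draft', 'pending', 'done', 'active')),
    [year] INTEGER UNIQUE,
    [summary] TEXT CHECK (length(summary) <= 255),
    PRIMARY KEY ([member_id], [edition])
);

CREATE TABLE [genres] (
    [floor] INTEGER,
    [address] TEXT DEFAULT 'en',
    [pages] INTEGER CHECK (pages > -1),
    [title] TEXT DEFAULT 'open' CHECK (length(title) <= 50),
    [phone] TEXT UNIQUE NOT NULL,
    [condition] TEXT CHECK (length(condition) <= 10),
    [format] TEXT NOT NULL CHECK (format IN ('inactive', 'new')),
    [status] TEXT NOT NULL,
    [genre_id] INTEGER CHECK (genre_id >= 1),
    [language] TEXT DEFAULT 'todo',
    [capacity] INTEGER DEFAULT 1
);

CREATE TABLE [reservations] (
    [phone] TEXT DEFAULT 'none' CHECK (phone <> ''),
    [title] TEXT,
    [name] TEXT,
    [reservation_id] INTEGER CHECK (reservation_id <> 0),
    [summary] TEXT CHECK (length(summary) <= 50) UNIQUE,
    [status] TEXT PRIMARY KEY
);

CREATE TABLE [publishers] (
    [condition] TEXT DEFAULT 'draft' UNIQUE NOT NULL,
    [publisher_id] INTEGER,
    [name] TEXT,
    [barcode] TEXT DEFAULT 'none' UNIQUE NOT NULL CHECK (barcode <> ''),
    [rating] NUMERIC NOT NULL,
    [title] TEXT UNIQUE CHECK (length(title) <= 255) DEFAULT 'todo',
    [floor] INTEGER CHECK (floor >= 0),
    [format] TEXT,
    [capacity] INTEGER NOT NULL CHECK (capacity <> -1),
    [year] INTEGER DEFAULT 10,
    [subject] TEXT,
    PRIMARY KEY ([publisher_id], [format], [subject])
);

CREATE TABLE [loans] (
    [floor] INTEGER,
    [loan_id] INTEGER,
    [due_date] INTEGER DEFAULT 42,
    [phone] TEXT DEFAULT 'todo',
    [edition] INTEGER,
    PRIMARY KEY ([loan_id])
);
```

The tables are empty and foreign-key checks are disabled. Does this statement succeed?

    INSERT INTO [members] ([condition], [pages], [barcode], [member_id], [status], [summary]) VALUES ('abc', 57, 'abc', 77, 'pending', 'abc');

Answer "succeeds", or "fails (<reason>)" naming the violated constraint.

fails (NOT NULL on edition)

edition is omitted from the column list and has no DEFAULT, so it would receive NULL.
But edition is part of the PRIMARY KEY (implied NOT NULL).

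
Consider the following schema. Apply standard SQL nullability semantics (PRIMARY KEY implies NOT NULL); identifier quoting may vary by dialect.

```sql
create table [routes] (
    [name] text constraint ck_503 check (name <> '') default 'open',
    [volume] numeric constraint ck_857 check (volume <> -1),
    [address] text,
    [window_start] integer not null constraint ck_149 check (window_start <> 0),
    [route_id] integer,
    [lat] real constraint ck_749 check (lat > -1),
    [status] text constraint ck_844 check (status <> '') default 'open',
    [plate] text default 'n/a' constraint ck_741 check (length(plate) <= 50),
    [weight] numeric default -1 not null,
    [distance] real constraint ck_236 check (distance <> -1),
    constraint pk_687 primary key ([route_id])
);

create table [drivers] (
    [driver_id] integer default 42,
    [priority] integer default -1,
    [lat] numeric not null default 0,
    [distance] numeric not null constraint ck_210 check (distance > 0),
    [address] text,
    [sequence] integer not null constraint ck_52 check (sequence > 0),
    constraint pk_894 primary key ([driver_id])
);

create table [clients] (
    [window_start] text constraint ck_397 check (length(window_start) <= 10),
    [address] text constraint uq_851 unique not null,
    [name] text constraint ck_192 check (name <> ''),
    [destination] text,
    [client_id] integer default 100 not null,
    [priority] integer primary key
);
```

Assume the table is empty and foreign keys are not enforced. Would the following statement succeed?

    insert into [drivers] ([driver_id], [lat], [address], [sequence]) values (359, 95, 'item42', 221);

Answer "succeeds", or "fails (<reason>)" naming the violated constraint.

fails (NOT NULL on distance)

distance is omitted from the column list and has no DEFAULT, so it would receive NULL.
But distance is declared NOT NULL.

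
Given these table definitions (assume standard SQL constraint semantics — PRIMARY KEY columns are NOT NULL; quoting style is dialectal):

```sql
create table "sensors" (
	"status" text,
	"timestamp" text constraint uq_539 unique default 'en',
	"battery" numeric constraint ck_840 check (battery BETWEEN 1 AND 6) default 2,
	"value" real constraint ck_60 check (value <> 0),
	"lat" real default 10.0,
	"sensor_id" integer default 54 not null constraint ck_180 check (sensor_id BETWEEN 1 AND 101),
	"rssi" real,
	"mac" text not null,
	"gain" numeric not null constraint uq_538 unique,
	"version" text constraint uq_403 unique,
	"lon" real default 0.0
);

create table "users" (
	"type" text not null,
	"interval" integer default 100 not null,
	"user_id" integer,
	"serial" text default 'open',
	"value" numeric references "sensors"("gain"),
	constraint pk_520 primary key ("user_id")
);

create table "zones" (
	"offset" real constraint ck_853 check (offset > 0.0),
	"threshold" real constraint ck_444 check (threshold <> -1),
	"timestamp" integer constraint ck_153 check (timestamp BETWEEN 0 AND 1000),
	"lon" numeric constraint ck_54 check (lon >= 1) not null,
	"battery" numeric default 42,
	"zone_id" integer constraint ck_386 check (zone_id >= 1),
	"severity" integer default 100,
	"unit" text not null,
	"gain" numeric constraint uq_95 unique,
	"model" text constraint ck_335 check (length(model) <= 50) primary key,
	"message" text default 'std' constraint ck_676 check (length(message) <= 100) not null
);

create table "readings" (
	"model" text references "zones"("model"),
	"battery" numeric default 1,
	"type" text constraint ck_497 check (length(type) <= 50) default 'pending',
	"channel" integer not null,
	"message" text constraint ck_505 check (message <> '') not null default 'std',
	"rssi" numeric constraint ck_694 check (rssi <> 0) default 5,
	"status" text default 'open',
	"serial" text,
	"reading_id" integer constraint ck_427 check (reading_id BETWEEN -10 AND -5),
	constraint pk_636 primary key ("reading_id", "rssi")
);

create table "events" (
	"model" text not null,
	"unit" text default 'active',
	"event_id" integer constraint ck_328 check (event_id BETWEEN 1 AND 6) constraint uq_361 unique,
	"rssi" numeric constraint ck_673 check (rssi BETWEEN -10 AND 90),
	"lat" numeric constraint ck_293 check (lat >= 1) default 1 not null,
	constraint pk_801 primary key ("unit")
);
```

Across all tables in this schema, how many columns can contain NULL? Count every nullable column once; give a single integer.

24

sensors: 8 nullable (status, timestamp, battery, value, lat, rssi, version, lon — PK none and explicit NOT NULL columns excluded).
users: 2 nullable (serial, value — PK (user_id) and explicit NOT NULL columns excluded).
zones: 7 nullable (offset, threshold, timestamp, battery, zone_id, severity, gain — PK (model) and explicit NOT NULL columns excluded).
readings: 5 nullable (model, battery, type, status, serial — PK (reading_id, rssi) and explicit NOT NULL columns excluded).
events: 2 nullable (event_id, rssi — PK (unit) and explicit NOT NULL columns excluded).
Total: 8 + 2 + 7 + 5 + 2 = 24.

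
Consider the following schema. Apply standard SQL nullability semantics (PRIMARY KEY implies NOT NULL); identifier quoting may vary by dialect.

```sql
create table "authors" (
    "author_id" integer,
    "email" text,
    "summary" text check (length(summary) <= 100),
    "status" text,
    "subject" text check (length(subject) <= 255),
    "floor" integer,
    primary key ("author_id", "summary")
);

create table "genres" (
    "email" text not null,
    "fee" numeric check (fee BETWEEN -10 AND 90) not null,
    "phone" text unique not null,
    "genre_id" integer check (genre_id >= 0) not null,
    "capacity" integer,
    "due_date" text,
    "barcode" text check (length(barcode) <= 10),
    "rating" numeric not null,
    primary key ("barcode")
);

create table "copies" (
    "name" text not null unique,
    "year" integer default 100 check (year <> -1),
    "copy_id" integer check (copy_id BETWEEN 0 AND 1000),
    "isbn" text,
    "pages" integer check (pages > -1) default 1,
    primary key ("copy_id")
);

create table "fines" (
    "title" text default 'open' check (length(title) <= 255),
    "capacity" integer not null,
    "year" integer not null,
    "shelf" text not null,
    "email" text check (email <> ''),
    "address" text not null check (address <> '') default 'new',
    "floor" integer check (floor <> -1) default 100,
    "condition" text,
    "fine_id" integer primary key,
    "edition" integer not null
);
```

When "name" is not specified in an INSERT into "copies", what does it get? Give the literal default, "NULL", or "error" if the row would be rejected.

error

name has no DEFAULT clause.
Omitting it would insert NULL, but it is declared NOT NULL, so the INSERT fails.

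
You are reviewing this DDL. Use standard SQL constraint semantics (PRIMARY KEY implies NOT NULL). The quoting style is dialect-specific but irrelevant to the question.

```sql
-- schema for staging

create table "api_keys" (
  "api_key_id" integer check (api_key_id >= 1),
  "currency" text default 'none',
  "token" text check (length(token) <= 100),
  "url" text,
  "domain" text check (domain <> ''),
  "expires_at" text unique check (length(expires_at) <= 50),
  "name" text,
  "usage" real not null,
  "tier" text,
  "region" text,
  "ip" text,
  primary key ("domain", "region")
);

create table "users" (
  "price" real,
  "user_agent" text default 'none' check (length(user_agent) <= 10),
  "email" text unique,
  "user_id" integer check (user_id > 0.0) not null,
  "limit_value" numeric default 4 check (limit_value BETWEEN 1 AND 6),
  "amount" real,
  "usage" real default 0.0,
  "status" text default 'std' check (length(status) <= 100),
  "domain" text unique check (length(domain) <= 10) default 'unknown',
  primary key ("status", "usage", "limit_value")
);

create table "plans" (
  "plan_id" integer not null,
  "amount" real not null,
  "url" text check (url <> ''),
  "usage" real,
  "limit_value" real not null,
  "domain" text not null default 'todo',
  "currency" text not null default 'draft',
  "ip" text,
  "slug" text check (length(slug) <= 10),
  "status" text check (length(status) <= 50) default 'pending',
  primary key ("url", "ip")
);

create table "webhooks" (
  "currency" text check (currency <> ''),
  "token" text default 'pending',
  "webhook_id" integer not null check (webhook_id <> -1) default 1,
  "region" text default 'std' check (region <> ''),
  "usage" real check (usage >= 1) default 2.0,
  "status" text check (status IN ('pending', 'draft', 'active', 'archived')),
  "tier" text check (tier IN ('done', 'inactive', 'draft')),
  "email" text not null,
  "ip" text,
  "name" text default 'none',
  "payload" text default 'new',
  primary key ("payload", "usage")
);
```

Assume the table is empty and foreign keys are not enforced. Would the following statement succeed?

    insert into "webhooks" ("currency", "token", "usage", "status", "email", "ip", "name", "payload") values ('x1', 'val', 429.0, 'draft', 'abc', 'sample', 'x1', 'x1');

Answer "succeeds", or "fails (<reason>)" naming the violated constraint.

NOT NULL columns: email is supplied; payload is supplied; usage is supplied; webhook_id defaults to 1.
CHECK constraints: 'x1' satisfies (currency <> ''); 429.0 satisfies (usage >= 1); 'draft' satisfies (status IN ('pending', 'draft', 'active', 'archived')).
No constraint is violated.

succeeds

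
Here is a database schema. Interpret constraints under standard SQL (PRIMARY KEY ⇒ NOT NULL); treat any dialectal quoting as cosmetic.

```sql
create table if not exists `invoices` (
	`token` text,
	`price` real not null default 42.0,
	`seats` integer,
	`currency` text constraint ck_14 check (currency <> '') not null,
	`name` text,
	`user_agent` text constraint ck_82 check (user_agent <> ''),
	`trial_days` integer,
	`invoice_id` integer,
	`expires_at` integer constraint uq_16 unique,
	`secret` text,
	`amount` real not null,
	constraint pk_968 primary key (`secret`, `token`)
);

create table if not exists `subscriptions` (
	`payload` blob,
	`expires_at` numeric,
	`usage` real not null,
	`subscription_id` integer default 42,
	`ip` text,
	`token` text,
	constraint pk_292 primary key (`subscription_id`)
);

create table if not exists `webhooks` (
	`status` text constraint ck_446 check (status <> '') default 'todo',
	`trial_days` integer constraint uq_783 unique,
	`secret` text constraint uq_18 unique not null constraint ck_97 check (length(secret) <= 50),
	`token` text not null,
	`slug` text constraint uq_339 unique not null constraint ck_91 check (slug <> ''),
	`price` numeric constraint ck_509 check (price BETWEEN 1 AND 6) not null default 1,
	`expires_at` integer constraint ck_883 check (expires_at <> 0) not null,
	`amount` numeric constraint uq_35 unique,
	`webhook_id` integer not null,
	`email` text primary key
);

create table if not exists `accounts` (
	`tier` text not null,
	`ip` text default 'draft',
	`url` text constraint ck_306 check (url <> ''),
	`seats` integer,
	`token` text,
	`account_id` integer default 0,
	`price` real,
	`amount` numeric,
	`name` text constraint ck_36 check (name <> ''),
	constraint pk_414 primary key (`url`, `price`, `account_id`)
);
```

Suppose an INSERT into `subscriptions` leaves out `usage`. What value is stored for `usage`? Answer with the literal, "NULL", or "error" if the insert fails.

usage has no DEFAULT clause.
Omitting it would insert NULL, but it is declared NOT NULL, so the INSERT fails.

error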